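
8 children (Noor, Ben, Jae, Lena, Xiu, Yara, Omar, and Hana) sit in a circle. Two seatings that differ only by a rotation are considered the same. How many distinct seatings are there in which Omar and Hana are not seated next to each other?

3600

Without the restriction there are (7)! = 5040 seatings.
Seatings with Omar beside Hana: treat them as a block with 2 internal orders, giving 2 × (6)! = 1440.
Subtracting, 5040 − 1440 = 3600.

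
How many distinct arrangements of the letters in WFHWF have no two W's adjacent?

18

There are 5!/(2!·2!) = 30 arrangements of WFHWF in total.
Arrangements with the W's together: treat WW as one letter, giving (4)!/(2!) = 12.
Subtracting, 30 − 12 = 18 arrangements keep the W's apart.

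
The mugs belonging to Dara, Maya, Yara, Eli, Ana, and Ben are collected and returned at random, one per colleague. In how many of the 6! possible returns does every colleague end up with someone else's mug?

Let Aᵢ be the assignments in which colleague i gets their own mug. We want the size of the complement of A₁∪…∪A_6.
By inclusion–exclusion this is Σ_{j=0}^{6} (−1)^j C(6,j)·(6−j)!.
Computing: 720 − 720 + 360 − 120 + 30 − 6 + 1 = 265.

265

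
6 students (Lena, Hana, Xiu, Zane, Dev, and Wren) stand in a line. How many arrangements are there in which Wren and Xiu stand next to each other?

240

Glue Wren and Xiu into one block (2 internal orders), leaving 5 units to arrange in a row.
That gives 2 × 5! = 2 × 120 = 240.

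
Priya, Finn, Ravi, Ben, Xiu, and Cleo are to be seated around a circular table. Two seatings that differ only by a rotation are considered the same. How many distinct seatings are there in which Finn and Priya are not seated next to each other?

72

All circular seatings of 6 people number (5)! = 120.
Those with Finn next to Priya: fuse the pair into one unit and seat 5 units around a circle — 2·(4)! = 48.
Subtracting, 120 − 48 = 72.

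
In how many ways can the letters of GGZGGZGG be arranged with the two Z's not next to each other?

21

Total arrangements of GGZGGZGG: 8!/(6!·2!) = 28.
Arrangements with the Z's together: treat ZZ as one letter, giving (7)!/(6!) = 7.
Hence 28 − 7 = 21.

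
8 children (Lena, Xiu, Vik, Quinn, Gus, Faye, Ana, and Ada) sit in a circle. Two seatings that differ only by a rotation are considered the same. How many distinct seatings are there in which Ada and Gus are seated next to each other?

Treat {Ada, Gus} as one unit (2 internal orders) and seat the resulting 7 units around the table: (6)! circular arrangements.
So 2 × (6)! = 2 × 720 = 1440.

1440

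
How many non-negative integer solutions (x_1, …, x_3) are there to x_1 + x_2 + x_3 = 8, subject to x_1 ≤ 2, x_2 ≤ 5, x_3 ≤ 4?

9

By stars and bars, unrestricted non-negative solutions to x_1+…+x_3 = 8 number C(8+2,2) = 45.
Subtract solutions that violate a single cap (substitute x_i' = x_i − (cap_i+1)): x_1 ≥ 3 gives C(7,2) = 21; x_2 ≥ 6 gives C(4,2) = 6; x_3 ≥ 5 gives C(5,2) = 10. Together 37.
Add back pairs where two caps are both exceeded: 0 + 1 + 0 = 1.
By inclusion–exclusion the count is 45 − 37 + 1 = 9.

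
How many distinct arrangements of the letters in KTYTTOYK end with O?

Fix O in the last position and arrange the remaining 7 letters.
Those 7 letters have K appearing twice, T appearing 3 times, and Y appearing twice, giving (7)!/(3!·2!·2!) = 210.

210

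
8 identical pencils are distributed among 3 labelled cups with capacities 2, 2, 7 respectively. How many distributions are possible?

8

Without the upper bounds there are C(10,2) = 45 ways to split 8 among 3 cups.
Subtract solutions that violate a single cap (substitute x_i' = x_i − (cap_i+1)): x_1 ≥ 3 gives C(7,2) = 21; x_2 ≥ 3 gives C(7,2) = 21; x_3 ≥ 8 gives C(2,2) = 1. Together 43.
Add back pairs where two caps are both exceeded: 6 + 0 + 0 = 6.
By inclusion–exclusion the count is 45 − 43 + 6 = 8.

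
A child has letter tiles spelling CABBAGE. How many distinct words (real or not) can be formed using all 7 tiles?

The 7 letters of CABBAGE have repeats: A appearing twice and B appearing twice.
Dividing 7! = 5040 by 2!·2! = 4 for the repeated letters gives 1260.

1260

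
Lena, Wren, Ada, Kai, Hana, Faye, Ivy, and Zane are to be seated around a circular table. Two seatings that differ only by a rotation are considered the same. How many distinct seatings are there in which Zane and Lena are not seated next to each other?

All circular seatings of 8 people number (7)! = 5040.
Those with Zane next to Lena: fuse the pair into one unit and seat 7 units around a circle — 2·(6)! = 1440.
Subtracting, 5040 − 1440 = 3600.

3600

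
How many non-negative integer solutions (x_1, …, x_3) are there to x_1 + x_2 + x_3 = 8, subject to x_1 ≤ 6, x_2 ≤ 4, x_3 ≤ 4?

22

Without the upper bounds there are C(10,2) = 45 ways to split 8 among 3 variables.
Subtract solutions that violate a single cap (substitute x_i' = x_i − (cap_i+1)): x_1 ≥ 7 gives C(3,2) = 3; x_2 ≥ 5 gives C(5,2) = 10; x_3 ≥ 5 gives C(5,2) = 10. Together 23.
No two caps can be exceeded simultaneously, so the pair terms are all 0.
By inclusion–exclusion the count is 45 − 23 + 0 = 22.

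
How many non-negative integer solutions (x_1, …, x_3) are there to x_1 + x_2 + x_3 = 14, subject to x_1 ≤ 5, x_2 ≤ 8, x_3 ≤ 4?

10

By stars and bars, unrestricted non-negative solutions to x_1+…+x_3 = 14 number C(14+2,2) = 120.
Subtract solutions that violate a single cap (substitute x_i' = x_i − (cap_i+1)): x_1 ≥ 6 gives C(10,2) = 45; x_2 ≥ 9 gives C(7,2) = 21; x_3 ≥ 5 gives C(11,2) = 55. Together 121.
Add back pairs where two caps are both exceeded: 0 + 10 + 1 = 11.
By inclusion–exclusion the count is 120 − 121 + 11 = 10.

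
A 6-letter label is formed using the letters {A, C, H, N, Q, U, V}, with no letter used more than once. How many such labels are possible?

This is a permutation of 6 out of 7: P(7,6) = 7!/1!.
That product is 7 × 6 × 5 × 4 × 3 × 2 = 5040.

5040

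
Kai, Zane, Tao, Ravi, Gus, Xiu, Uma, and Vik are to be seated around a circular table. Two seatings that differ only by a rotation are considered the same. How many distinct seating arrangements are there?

Around a circle, 8 distinct people have 8!/8 = (7)! = 5040 rotationally distinct seatings.

5040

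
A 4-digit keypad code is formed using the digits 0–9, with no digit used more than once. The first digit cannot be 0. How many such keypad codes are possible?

The first digit has 10−1 = 9 choices (anything except 0).
The remaining 3 digits are filled from the other 9 symbols without repetition: 9 × 8 × 7 = 504.
Total: 9 × 504 = 4536.

4536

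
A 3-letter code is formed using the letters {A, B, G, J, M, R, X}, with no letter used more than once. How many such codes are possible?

Choose and order 3 of the 7 symbols: the first letter has 7 options, the next 6, then 5.
That product is 7 × 6 × 5 = 210.

210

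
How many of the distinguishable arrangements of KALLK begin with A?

6

With the first slot taken by A, it remains to arrange the other 4 letters (KLLK).
Those 4 letters have K appearing twice and L appearing twice, giving (4)!/(2!·2!) = 6.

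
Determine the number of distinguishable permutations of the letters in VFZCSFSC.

The 8 letters of VFZCSFSC have repeats: C appearing twice, F appearing twice, and S appearing twice.
The number of distinct arrangements is 8!/(2!·2!·2!) = 40320/8 = 5040.

5040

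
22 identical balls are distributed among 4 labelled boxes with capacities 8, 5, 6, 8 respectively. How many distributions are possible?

56

Without the upper bounds there are C(25,3) = 2300 ways to split 22 among 4 boxes.
Subtract solutions that violate a single cap (substitute x_i' = x_i − (cap_i+1)): x_1 ≥ 9 gives C(16,3) = 560; x_2 ≥ 6 gives C(19,3) = 969; x_3 ≥ 7 gives C(18,3) = 816; x_4 ≥ 9 gives C(16,3) = 560. Together 2905.
Add back pairs where two caps are both exceeded: 120 + 84 + 35 + 220 + 120 + 84 = 663.
Subtract triples: 1 + 0 + 0 + 1 = 2.
By inclusion–exclusion the count is 2300 − 2905 + 663 − 2 = 56.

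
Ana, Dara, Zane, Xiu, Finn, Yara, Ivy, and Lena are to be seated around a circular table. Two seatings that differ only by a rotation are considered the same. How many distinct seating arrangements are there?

Around a circle, 8 distinct people have 8!/8 = (7)! = 5040 rotationally distinct seatings.

5040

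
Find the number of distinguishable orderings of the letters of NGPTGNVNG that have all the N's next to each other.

Treat the 3 copies of N as a single block. The multiset to arrange is then {NNN, G, G, G, P, T, V}, 7 items in all.
That gives (7)!/(3!) = 840 arrangements.

840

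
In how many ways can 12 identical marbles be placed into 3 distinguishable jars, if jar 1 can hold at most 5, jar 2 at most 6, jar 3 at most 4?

Ignoring the caps, the number of non-negative solutions to x_1+…+x_3 = 12 is C(14,2) = 91.
Subtract solutions that violate a single cap (substitute x_i' = x_i − (cap_i+1)): x_1 ≥ 6 gives C(8,2) = 28; x_2 ≥ 7 gives C(7,2) = 21; x_3 ≥ 5 gives C(9,2) = 36. Together 85.
Add back pairs where two caps are both exceeded: 0 + 3 + 1 = 4.
By inclusion–exclusion the count is 91 − 85 + 4 = 10.

10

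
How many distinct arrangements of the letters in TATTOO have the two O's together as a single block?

20

Treat the 2 copies of O as a single block. The multiset to arrange is then {OO, A, T, T, T}, 5 items in all.
That gives (5)!/(3!) = 20 arrangements.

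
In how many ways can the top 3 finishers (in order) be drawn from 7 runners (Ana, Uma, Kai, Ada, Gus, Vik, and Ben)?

210

This is an ordered selection of 3 from 7: P(7,3).
That gives 7 × 6 × 5 = 210.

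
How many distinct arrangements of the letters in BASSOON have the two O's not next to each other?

900

Total arrangements of BASSOON: 7!/(2!·2!) = 1260.
Arrangements with the O's together: treat OO as one letter, giving (6)!/(2!) = 360.
Subtracting, 1260 − 360 = 900 arrangements keep the O's apart.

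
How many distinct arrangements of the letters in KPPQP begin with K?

4

Fix K in the first position and arrange the remaining 4 letters.
Those 4 letters have P appearing 3 times, giving (4)!/(3!) = 4.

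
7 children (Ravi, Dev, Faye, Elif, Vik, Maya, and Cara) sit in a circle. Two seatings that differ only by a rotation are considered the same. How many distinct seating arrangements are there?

720

Around a circle, 7 distinct people have 7!/7 = (6)! = 720 rotationally distinct seatings.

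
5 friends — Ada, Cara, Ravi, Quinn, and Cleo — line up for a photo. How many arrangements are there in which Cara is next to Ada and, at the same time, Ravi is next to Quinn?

Treat {Cara,Ada} as one block (2 orders) and {Ravi,Quinn} as another (2 orders).
That leaves 3 units to arrange: 2 × 2 × 3! = 4 × 6 = 24.

24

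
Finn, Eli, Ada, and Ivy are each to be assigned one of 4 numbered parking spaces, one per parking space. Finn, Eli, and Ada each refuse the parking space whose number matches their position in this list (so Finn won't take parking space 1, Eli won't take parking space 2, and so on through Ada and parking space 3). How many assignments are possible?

Let Aᵢ (for i ∈ {1, 2, 3}) be the placements that put person i in their forbidden parking space. Any j of these fix j positions, leaving (4−j)! ways to fill the rest, and there are C(3,j) ways to pick which j.
By inclusion–exclusion, the number of valid placements is Σ_{j=0}^{3} (−1)^j C(3,j)·(4−j)!.
Computing: 24 − 18 + 6 − 1 = 11.

11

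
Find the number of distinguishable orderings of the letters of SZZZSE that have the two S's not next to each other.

40

There are 6!/(3!·2!) = 60 arrangements of SZZZSE in total.
If the two S's are adjacent, glue them into one block, leaving 5 items to arrange: (5)!/(3!) = 20 ways.
Subtracting, 60 − 20 = 40 arrangements keep the S's apart.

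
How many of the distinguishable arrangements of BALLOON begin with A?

With the first slot taken by A, it remains to arrange the other 6 letters (BLLOON).
Those 6 letters have L appearing twice and O appearing twice, giving (6)!/(2!·2!) = 180.

180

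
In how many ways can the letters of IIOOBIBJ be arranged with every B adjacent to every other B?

420

Treat the 2 copies of B as a single block. The multiset to arrange is then {BB, I, I, I, J, O, O}, 7 items in all.
That gives (7)!/(3!·2!) = 420 arrangements.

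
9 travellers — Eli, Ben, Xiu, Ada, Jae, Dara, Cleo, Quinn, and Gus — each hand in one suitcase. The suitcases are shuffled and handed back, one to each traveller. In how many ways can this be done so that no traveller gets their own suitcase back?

133496

Count assignments avoiding every fixed point. For any j of the 9 travellers fixed to their own suitcase, the other 9−j can be arranged in (9−j)! ways.
By inclusion–exclusion this is Σ_{j=0}^{9} (−1)^j C(9,j)·(9−j)!.
Computing: 362880 − 362880 + 181440 − 60480 + 15120 − 3024 + 504 − 72 + 9 − 1 = 133496.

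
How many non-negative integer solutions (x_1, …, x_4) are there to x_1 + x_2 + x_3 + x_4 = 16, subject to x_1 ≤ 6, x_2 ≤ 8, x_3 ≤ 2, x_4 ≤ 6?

64

Without the upper bounds there are C(19,3) = 969 ways to split 16 among 4 variables.
Subtract solutions that violate a single cap (substitute x_i' = x_i − (cap_i+1)): x_1 ≥ 7 gives C(12,3) = 220; x_2 ≥ 9 gives C(10,3) = 120; x_3 ≥ 3 gives C(16,3) = 560; x_4 ≥ 7 gives C(12,3) = 220. Together 1120.
Add back pairs where two caps are both exceeded: 1 + 84 + 10 + 35 + 1 + 84 = 215.
By inclusion–exclusion the count is 969 − 1120 + 215 = 64.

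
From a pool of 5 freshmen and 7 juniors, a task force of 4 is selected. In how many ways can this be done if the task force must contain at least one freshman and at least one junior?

455

Total 4-person selections from all 12: C(12,4) = 495.
Selections missing a whole group: no freshmen → C(7,4) = 35; no juniors → C(5,4) = 5.
Both groups omitted at once is impossible, so 495 − 40 = 455.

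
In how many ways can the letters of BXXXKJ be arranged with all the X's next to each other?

24

Treat the 3 copies of X as a single block. The multiset to arrange is then {XXX, B, J, K}, 4 items in all.
All 4 items are distinct, so there are (4)! = 24 arrangements.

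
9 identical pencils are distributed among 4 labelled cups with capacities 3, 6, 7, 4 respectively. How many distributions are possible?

By stars and bars, unrestricted non-negative solutions to x_1+…+x_4 = 9 number C(9+3,3) = 220.
Subtract solutions that violate a single cap (substitute x_i' = x_i − (cap_i+1)): x_1 ≥ 4 gives C(8,3) = 56; x_2 ≥ 7 gives C(5,3) = 10; x_3 ≥ 8 gives C(4,3) = 4; x_4 ≥ 5 gives C(7,3) = 35. Together 105.
Add back pairs where two caps are both exceeded: 0 + 0 + 1 + 0 + 0 + 0 = 1.
By inclusion–exclusion the count is 220 − 105 + 1 = 116.

116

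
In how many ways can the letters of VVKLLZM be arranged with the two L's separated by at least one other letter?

900

There are 7!/(2!·2!) = 1260 arrangements of VVKLLZM in total.
Arrangements with the L's together: treat LL as one letter, giving (6)!/(2!) = 360.
Hence 1260 − 360 = 900.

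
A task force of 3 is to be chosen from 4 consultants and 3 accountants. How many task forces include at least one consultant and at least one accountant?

30

With no constraint there are C(7,3) = 35 possible selections.
Selections missing a whole group: no consultants → C(3,3) = 1; no accountants → C(4,3) = 4.
Both groups omitted at once is impossible, so 35 − 5 = 30.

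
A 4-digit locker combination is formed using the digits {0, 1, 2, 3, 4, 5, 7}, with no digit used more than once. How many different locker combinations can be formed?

This is a permutation of 4 out of 7: P(7,4) = 7!/3!.
7 × 6 × 5 × 4 = 840.

840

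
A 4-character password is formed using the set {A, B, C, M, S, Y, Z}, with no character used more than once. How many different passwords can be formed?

840

With no repetition, fill the 4 characters in order: 7 choices, then 6, down to 4.
That product is 7 × 6 × 5 × 4 = 840.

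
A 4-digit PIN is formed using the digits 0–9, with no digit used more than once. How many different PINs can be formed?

5040

This is a permutation of 4 out of 10: P(10,4) = 10!/6!.
10 × 9 × 8 × 7 = 5040.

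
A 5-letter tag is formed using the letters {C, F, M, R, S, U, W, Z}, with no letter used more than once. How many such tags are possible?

This is a permutation of 5 out of 8: P(8,5) = 8!/3!.
8 × 7 × 6 × 5 × 4 = 6720.

6720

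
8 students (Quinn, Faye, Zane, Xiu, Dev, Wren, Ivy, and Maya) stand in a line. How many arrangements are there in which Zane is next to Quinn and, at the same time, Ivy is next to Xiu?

2880

Treat {Zane,Quinn} as one block (2 orders) and {Ivy,Xiu} as another (2 orders).
That leaves 6 units to arrange: 2 × 2 × 6! = 4 × 720 = 2880.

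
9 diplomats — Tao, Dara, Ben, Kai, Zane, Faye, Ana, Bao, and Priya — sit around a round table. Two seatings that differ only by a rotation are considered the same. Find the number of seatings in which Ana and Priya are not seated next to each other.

30240

Without the restriction there are (8)! = 40320 seatings.
Seatings with Ana beside Priya: treat them as a block with 2 internal orders, giving 2 × (7)! = 10080.
Subtracting, 40320 − 10080 = 30240.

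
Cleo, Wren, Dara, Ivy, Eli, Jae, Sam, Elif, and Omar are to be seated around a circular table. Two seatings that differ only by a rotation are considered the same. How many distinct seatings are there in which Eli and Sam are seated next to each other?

Glue Eli and Sam into a block (2 internal orders). Seating 8 units around a circle gives (7)! arrangements.
So 2 × (7)! = 2 × 5040 = 10080.

10080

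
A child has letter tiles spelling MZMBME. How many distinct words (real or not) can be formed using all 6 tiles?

120

The 6 letters of MZMBME have repeats: M appearing 3 times.
The number of distinct arrangements is 6!/(3!) = 720/6 = 120.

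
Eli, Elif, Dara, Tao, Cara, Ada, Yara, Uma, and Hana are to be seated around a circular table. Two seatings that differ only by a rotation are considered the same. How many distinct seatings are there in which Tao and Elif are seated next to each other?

10080

Treat {Tao, Elif} as one unit (2 internal orders) and seat the resulting 8 units around the table: (7)! circular arrangements.
So 2 × (7)! = 2 × 5040 = 10080.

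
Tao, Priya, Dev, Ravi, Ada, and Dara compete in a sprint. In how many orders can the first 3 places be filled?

This is an ordered selection of 3 from 6: P(6,3).
That gives 6 × 5 × 4 = 120.

120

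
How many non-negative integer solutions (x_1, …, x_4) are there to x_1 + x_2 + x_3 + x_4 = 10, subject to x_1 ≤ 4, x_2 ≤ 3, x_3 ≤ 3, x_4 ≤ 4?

Without the upper bounds there are C(13,3) = 286 ways to split 10 among 4 variables.
Subtract solutions that violate a single cap (substitute x_i' = x_i − (cap_i+1)): x_1 ≥ 5 gives C(8,3) = 56; x_2 ≥ 4 gives C(9,3) = 84; x_3 ≥ 4 gives C(9,3) = 84; x_4 ≥ 5 gives C(8,3) = 56. Together 280.
Add back pairs where two caps are both exceeded: 4 + 4 + 1 + 10 + 4 + 4 = 27.
By inclusion–exclusion the count is 286 − 280 + 27 = 33.

33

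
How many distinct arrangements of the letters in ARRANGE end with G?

180

With the last slot taken by G, it remains to arrange the other 6 letters (ARRANE).
Those 6 letters have A appearing twice and R appearing twice, giving (6)!/(2!·2!) = 180.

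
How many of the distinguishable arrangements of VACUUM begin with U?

Fix U in the first position and arrange the remaining 5 letters.
Those 5 letters are all distinct, giving (5)! = 120.

120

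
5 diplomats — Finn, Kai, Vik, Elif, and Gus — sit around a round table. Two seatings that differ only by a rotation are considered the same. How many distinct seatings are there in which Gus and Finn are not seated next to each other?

12

All circular seatings of 5 people number (4)! = 24.
Those with Gus next to Finn: fuse the pair into one unit and seat 4 units around a circle — 2·(3)! = 12.
Subtracting, 24 − 12 = 12.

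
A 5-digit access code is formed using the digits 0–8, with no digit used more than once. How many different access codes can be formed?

15120

Choose and order 5 of the 9 symbols: the first digit has 9 options, the next 8, and so on down to 5.
9 × 8 × 7 × 6 × 5 = 15120.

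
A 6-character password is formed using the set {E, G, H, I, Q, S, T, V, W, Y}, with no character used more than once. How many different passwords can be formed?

151200

This is a permutation of 6 out of 10: P(10,6) = 10!/4!.
That product is 10 × 9 × 8 × 7 × 6 × 5 = 151200.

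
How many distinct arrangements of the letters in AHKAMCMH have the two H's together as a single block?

Treat the 2 copies of H as a single block. The multiset to arrange is then {HH, A, A, C, K, M, M}, 7 items in all.
That gives (7)!/(2!·2!) = 1260 arrangements.

1260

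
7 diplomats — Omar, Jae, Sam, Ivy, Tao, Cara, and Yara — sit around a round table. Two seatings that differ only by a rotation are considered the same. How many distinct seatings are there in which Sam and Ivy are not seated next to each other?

All circular seatings of 7 people number (6)! = 720.
Seatings with Sam beside Ivy: treat them as a block with 2 internal orders, giving 2 × (5)! = 240.
Subtracting, 720 − 240 = 480.

480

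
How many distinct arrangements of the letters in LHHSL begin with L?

With the first slot taken by L, it remains to arrange the other 4 letters (HHSL).
Those 4 letters have H appearing twice, giving (4)!/(2!) = 12.

12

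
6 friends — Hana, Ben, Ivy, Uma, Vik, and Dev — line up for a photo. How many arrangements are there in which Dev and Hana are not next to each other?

Of the 6! = 720 arrangements, those with Dev and Hana adjacent number 2 × 5! = 240 (treat the pair as a block with 2 internal orders).
So 720 − 240 = 480 arrangements keep them apart.

480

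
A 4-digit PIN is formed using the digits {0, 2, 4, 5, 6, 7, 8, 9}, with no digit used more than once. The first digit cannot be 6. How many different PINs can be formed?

The first digit has 8−1 = 7 choices (anything except 6).
The remaining 3 digits are filled from the other 7 symbols without repetition: 7 × 6 × 5 = 210.
Total: 7 × 210 = 1470.

1470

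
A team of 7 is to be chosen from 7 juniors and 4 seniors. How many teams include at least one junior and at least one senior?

329

With no constraint there are C(11,7) = 330 possible selections.
Selections missing a whole group: no juniors → C(4,7) = 0; no seniors → C(7,7) = 1.
Both groups omitted at once is impossible, so 330 − 1 = 329.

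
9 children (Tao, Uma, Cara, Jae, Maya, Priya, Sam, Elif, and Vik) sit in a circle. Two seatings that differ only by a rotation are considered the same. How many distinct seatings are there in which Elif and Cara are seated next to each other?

Glue Elif and Cara into a block (2 internal orders). Seating 8 units around a circle gives (7)! arrangements.
So 2 × (7)! = 2 × 5040 = 10080.

10080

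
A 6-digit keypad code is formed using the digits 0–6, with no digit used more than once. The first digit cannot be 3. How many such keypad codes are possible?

The first digit has 7−1 = 6 choices (anything except 3).
The remaining 5 digits are filled from the other 6 symbols without repetition: 6 × 5 × 4 × 3 × 2 = 720.
Total: 6 × 720 = 4320.

4320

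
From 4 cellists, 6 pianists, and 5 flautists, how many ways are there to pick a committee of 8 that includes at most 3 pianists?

4005

Split by how many pianists are chosen (0 through 3).
Sum: C(6,0)·C(9,8) + C(6,1)·C(9,7) + C(6,2)·C(9,6) + C(6,3)·C(9,5) = 9 + 216 + 1260 + 2520 = 4005.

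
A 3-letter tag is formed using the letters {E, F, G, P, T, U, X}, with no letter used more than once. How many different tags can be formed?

210

With no repetition, fill the 3 letters in order: 7 choices, then 6, down to 5.
7 × 6 × 5 = 210.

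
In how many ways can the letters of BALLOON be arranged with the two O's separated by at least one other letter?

Total arrangements of BALLOON: 7!/(2!·2!) = 1260.
If the two O's are adjacent, glue them into one block, leaving 6 items to arrange: (6)!/(2!) = 360 ways.
Subtracting, 1260 − 360 = 900 arrangements keep the O's apart.

900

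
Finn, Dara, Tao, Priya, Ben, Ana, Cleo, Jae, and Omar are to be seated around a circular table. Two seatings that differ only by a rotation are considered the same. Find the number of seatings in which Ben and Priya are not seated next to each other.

Without the restriction there are (8)! = 40320 seatings.
Seatings with Ben beside Priya: treat them as a block with 2 internal orders, giving 2 × (7)! = 10080.
Subtracting, 40320 − 10080 = 30240.

30240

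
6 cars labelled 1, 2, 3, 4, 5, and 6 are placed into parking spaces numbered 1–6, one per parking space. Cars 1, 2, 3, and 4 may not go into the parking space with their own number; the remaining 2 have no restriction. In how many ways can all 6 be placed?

362

Let Aᵢ (for 1 ≤ i ≤ 4) be the placements that put car i in its forbidden parking space. Any j of these fix j positions, leaving (6−j)! ways to fill the rest, and there are C(4,j) ways to pick which j.
By inclusion–exclusion, the number of valid placements is Σ_{j=0}^{4} (−1)^j C(4,j)·(6−j)!.
Computing: 720 − 480 + 144 − 24 + 2 = 362.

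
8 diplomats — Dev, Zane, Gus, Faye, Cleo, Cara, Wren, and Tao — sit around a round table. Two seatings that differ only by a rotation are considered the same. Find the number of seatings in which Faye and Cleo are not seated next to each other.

3600

Without the restriction there are (7)! = 5040 seatings.
Seatings with Faye beside Cleo: treat them as a block with 2 internal orders, giving 2 × (6)! = 1440.
Subtracting, 5040 − 1440 = 3600.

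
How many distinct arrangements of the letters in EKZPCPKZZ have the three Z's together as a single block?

1260

Treat the 3 copies of Z as a single block. The multiset to arrange is then {ZZZ, C, E, K, K, P, P}, 7 items in all.
That gives (7)!/(2!·2!) = 1260 arrangements.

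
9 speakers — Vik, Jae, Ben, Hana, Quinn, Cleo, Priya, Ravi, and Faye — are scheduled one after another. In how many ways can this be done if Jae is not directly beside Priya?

282240

There are 9! = 362880 arrangements in all. If Jae and Priya are adjacent, merging them into one block gives 2·(8)! = 80640 arrangements.
Complementary counting: 362880 − 80640 = 282240.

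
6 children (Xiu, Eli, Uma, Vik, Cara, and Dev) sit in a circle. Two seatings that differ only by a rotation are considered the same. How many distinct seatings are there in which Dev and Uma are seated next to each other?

48

Treat {Dev, Uma} as one unit (2 internal orders) and seat the resulting 5 units around the table: (4)! circular arrangements.
So 2 × (4)! = 2 × 24 = 48.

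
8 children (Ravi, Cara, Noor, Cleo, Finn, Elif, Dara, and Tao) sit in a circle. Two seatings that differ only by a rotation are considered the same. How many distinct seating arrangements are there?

Around a circle, 8 distinct people have 8!/8 = (7)! = 5040 rotationally distinct seatings.

5040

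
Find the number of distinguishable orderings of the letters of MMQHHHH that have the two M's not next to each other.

75

There are 7!/(4!·2!) = 105 arrangements of MMQHHHH in total.
If the two M's are adjacent, glue them into one block, leaving 6 items to arrange: (6)!/(4!) = 30 ways.
Subtracting, 105 − 30 = 75 arrangements keep the M's apart.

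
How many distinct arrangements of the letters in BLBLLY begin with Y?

Fix Y in the first position and arrange the remaining 5 letters.
Those 5 letters have B appearing twice and L appearing 3 times, giving (5)!/(3!·2!) = 10.

10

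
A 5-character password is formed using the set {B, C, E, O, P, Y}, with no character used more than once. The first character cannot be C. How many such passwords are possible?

The first character has 6−1 = 5 choices (anything except C).
The remaining 4 characters are filled from the other 5 symbols without repetition: 5 × 4 × 3 × 2 = 120.
Total: 5 × 120 = 600.

600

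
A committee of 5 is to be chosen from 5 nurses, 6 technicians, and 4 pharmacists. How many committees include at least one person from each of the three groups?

2170

With no constraint there are C(15,5) = 3003 possible selections.
Selections missing a whole group: no nurses → C(10,5) = 252; no technicians → C(9,5) = 126; no pharmacists → C(11,5) = 462.
Add back selections omitting two groups (i.e. drawn from a single group): C(5,5) + C(6,5) + C(4,5) = 7.
By inclusion–exclusion: 3003 − 840 + 7 = 2170.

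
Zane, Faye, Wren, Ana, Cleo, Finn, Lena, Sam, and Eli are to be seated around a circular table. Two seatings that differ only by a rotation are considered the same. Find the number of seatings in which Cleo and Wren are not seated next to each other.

30240

Without the restriction there are (8)! = 40320 seatings.
Seatings with Cleo beside Wren: treat them as a block with 2 internal orders, giving 2 × (7)! = 10080.
Subtracting, 40320 − 10080 = 30240.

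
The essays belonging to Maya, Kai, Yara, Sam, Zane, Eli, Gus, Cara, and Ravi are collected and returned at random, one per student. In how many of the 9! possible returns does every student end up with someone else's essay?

This is the derangement count D_9: permutations of 9 items with no fixed point.
By inclusion–exclusion this is Σ_{j=0}^{9} (−1)^j C(9,j)·(9−j)!.
Computing: 362880 − 362880 + 181440 − 60480 + 15120 − 3024 + 504 − 72 + 9 − 1 = 133496.

133496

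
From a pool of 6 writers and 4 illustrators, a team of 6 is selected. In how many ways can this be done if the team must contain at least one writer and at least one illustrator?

Unrestricted: C(10,6) = 210 ways to pick any 6 of the 10.
Subtract selections that omit an entire group: no writers → C(4,6) = 0; no illustrators → C(6,6) = 1.
Both groups omitted at once is impossible, so 210 − 1 = 209.

209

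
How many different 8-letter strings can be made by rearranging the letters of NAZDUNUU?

Letter multiplicities in NAZDUNUU: A×1, D×1, N×2, U×3, Z×1.
Dividing 8! = 40320 by 3!·2! = 12 for the repeated letters gives 3360.

3360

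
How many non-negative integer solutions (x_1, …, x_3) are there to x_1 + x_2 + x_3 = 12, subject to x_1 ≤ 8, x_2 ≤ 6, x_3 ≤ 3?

Without the upper bounds there are C(14,2) = 91 ways to split 12 among 3 variables.
Subtract solutions that violate a single cap (substitute x_i' = x_i − (cap_i+1)): x_1 ≥ 9 gives C(5,2) = 10; x_2 ≥ 7 gives C(7,2) = 21; x_3 ≥ 4 gives C(10,2) = 45. Together 76.
Add back pairs where two caps are both exceeded: 0 + 0 + 3 = 3.
By inclusion–exclusion the count is 91 − 76 + 3 = 18.

18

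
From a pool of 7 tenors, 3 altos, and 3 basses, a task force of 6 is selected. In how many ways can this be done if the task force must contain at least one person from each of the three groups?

With no constraint there are C(13,6) = 1716 possible selections.
Subtract selections that omit an entire group: no tenors → C(6,6) = 1; no altos → C(10,6) = 210; no basses → C(10,6) = 210.
Add back selections omitting two groups (i.e. drawn from a single group): C(7,6) + C(3,6) + C(3,6) = 7.
By inclusion–exclusion: 1716 − 421 + 7 = 1302.

1302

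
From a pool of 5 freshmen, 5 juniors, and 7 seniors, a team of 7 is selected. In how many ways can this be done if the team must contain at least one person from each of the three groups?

Total 7-person selections from all 17: C(17,7) = 19448.
Selections missing a whole group: no freshmen → C(12,7) = 792; no juniors → C(12,7) = 792; no seniors → C(10,7) = 120.
Add back selections omitting two groups (i.e. drawn from a single group): C(5,7) + C(5,7) + C(7,7) = 1.
By inclusion–exclusion: 19448 − 1704 + 1 = 17745.

17745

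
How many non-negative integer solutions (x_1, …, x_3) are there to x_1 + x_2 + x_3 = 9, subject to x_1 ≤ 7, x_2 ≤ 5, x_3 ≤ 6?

36

By stars and bars, unrestricted non-negative solutions to x_1+…+x_3 = 9 number C(9+2,2) = 55.
Subtract solutions that violate a single cap (substitute x_i' = x_i − (cap_i+1)): x_1 ≥ 8 gives C(3,2) = 3; x_2 ≥ 6 gives C(5,2) = 10; x_3 ≥ 7 gives C(4,2) = 6. Together 19.
No two caps can be exceeded simultaneously, so the pair terms are all 0.
By inclusion–exclusion the count is 55 − 19 + 0 = 36.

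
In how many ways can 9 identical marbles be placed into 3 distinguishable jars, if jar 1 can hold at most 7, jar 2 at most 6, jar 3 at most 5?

36

Without the upper bounds there are C(11,2) = 55 ways to split 9 among 3 jars.
Subtract solutions that violate a single cap (substitute x_i' = x_i − (cap_i+1)): x_1 ≥ 8 gives C(3,2) = 3; x_2 ≥ 7 gives C(4,2) = 6; x_3 ≥ 6 gives C(5,2) = 10. Together 19.
No two caps can be exceeded simultaneously, so the pair terms are all 0.
By inclusion–exclusion the count is 55 − 19 + 0 = 36.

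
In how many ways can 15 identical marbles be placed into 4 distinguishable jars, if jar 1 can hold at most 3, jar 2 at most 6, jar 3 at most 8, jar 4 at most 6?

122

Without the upper bounds there are C(18,3) = 816 ways to split 15 among 4 jars.
Subtract solutions that violate a single cap (substitute x_i' = x_i − (cap_i+1)): x_1 ≥ 4 gives C(14,3) = 364; x_2 ≥ 7 gives C(11,3) = 165; x_3 ≥ 9 gives C(9,3) = 84; x_4 ≥ 7 gives C(11,3) = 165. Together 778.
Add back pairs where two caps are both exceeded: 35 + 10 + 35 + 0 + 4 + 0 = 84.
By inclusion–exclusion the count is 816 − 778 + 84 = 122.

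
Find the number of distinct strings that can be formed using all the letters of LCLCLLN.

Letter multiplicities in LCLCLLN: C×2, L×4, N×1.
Dividing 7! = 5040 by 4!·2! = 48 for the repeated letters gives 105.

105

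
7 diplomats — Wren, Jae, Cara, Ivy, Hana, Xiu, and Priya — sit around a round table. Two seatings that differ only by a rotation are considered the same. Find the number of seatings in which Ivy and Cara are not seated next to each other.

480

All circular seatings of 7 people number (6)! = 720.
Seatings with Ivy beside Cara: treat them as a block with 2 internal orders, giving 2 × (5)! = 240.
Subtracting, 720 − 240 = 480.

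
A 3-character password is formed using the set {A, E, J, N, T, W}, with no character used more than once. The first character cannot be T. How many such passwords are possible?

100

The first character has 6−1 = 5 choices (anything except T).
The remaining 2 characters are filled from the other 5 symbols without repetition: 5 × 4 = 20.
Total: 5 × 20 = 100.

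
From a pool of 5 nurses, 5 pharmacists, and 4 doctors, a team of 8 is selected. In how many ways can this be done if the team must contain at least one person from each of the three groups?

2940

Total 8-person selections from all 14: C(14,8) = 3003.
Subtract selections that omit an entire group: no nurses → C(9,8) = 9; no pharmacists → C(9,8) = 9; no doctors → C(10,8) = 45.
Add back selections omitting two groups (i.e. drawn from a single group): C(5,8) + C(5,8) + C(4,8) = 0.
By inclusion–exclusion: 3003 − 63 + 0 = 2940.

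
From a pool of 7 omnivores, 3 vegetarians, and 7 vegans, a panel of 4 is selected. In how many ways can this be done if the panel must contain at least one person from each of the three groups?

Total 4-person selections from all 17: C(17,4) = 2380.
Subtract selections that omit an entire group: no omnivores → C(10,4) = 210; no vegetarians → C(14,4) = 1001; no vegans → C(10,4) = 210.
Add back selections omitting two groups (i.e. drawn from a single group): C(7,4) + C(3,4) + C(7,4) = 70.
By inclusion–exclusion: 2380 − 1421 + 70 = 1029.

1029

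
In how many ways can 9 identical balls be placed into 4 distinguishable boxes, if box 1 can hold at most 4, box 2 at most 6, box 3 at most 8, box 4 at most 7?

By stars and bars, unrestricted non-negative solutions to x_1+…+x_4 = 9 number C(9+3,3) = 220.
Subtract solutions that violate a single cap (substitute x_i' = x_i − (cap_i+1)): x_1 ≥ 5 gives C(7,3) = 35; x_2 ≥ 7 gives C(5,3) = 10; x_3 ≥ 9 gives C(3,3) = 1; x_4 ≥ 8 gives C(4,3) = 4. Together 50.
No two caps can be exceeded simultaneously, so the pair terms are all 0.
By inclusion–exclusion the count is 220 − 50 + 0 = 170.

170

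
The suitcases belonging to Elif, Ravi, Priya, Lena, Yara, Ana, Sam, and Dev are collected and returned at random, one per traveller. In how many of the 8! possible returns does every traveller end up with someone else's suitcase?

14833

This is the derangement count D_8: permutations of 8 items with no fixed point.
By inclusion–exclusion this is Σ_{j=0}^{8} (−1)^j C(8,j)·(8−j)!.
Computing: 40320 − 40320 + 20160 − 6720 + 1680 − 336 + 56 − 8 + 1 = 14833.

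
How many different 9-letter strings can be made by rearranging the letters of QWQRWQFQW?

2520

QWQRWQFQW has 9 letters with Q appearing 4 times and W appearing 3 times.
The number of distinct arrangements is 9!/(4!·3!) = 362880/144 = 2520.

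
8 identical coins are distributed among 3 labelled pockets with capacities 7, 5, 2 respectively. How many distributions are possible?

17

By stars and bars, unrestricted non-negative solutions to x_1+…+x_3 = 8 number C(8+2,2) = 45.
Subtract solutions that violate a single cap (substitute x_i' = x_i − (cap_i+1)): x_1 ≥ 8 gives C(2,2) = 1; x_2 ≥ 6 gives C(4,2) = 6; x_3 ≥ 3 gives C(7,2) = 21. Together 28.
No two caps can be exceeded simultaneously, so the pair terms are all 0.
By inclusion–exclusion the count is 45 − 28 + 0 = 17.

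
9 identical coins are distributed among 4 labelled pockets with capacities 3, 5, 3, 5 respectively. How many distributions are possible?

72

By stars and bars, unrestricted non-negative solutions to x_1+…+x_4 = 9 number C(9+3,3) = 220.
Subtract solutions that violate a single cap (substitute x_i' = x_i − (cap_i+1)): x_1 ≥ 4 gives C(8,3) = 56; x_2 ≥ 6 gives C(6,3) = 20; x_3 ≥ 4 gives C(8,3) = 56; x_4 ≥ 6 gives C(6,3) = 20. Together 152.
Add back pairs where two caps are both exceeded: 0 + 4 + 0 + 0 + 0 + 0 = 4.
By inclusion–exclusion the count is 220 − 152 + 4 = 72.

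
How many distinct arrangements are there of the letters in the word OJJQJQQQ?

280

OJJQJQQQ has 8 letters with J appearing 3 times and Q appearing 4 times.
The number of distinct arrangements is 8!/(4!·3!) = 40320/144 = 280.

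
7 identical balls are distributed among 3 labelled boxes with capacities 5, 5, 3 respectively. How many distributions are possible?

20

By stars and bars, unrestricted non-negative solutions to x_1+…+x_3 = 7 number C(7+2,2) = 36.
Subtract solutions that violate a single cap (substitute x_i' = x_i − (cap_i+1)): x_1 ≥ 6 gives C(3,2) = 3; x_2 ≥ 6 gives C(3,2) = 3; x_3 ≥ 4 gives C(5,2) = 10. Together 16.
No two caps can be exceeded simultaneously, so the pair terms are all 0.
By inclusion–exclusion the count is 36 − 16 + 0 = 20.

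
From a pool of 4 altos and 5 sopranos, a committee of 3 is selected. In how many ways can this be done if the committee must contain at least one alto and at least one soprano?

Total 3-person selections from all 9: C(9,3) = 84.
Selections missing a whole group: no altos → C(5,3) = 10; no sopranos → C(4,3) = 4.
Both groups omitted at once is impossible, so 84 − 14 = 70.

70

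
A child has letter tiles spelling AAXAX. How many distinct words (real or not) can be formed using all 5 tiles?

10

The 5 letters of AAXAX have repeats: A appearing 3 times and X appearing twice.
So there are 5! / (3!·2!) = 10 distinguishable arrangements.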